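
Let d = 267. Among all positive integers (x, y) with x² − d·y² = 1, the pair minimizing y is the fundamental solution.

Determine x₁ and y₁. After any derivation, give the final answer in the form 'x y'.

d=267: √d = [16; 2,1,15,1,2,32] (ℓ=6, even), read p_5/q_5
i=0: a=16 ⇒ p=16, q=1
i=1: a=2 ⇒ p=33, q=2
…
i=3: a=15 ⇒ p=768, q=47
i=4: a=1 ⇒ p=817, q=50
i=5: a=2 ⇒ p=2402, q=147
(x₁, y₁) = (2402, 147);  2402² − 267·147² = 1 ✓

2402 147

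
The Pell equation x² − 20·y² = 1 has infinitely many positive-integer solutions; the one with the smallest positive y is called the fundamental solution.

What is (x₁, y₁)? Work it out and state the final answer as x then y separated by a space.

√20 → a₀=4, period (2,8); ℓ=2 even so k=1
i=0: a=4 ⇒ p=4, q=1
i=1: a=2 ⇒ p=9, q=2
fundamental: x₁=9, y₁=2  (since 81 − 20·4 = 1)

9 2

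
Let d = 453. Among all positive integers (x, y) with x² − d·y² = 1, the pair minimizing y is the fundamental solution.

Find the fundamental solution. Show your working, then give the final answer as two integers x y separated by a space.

√453 → a₀=21, period (3,1,1,10,14,10,1,1,3,42); ℓ=10 even so k=9
a_0=21:  p_0=21·1+0=21,  q_0=21·0+1=1
a_1=3:  p_1=3·21+1=64,  q_1=3·1+0=3
a_2=1:  p_2=1·64+21=85,  q_2=1·3+1=4
a_3=1:  p_3=1·85+64=149,  q_3=1·4+3=7
…
a_5=14:  p_5=14·1575+149=22199,  q_5=14·74+7=1043
a_6=10:  p_6=10·22199+1575=223565,  q_6=10·1043+74=10504
a_7=1:  p_7=1·223565+22199=245764,  q_7=1·10504+1043=11547
a_8=1:  p_8=1·245764+223565=469329,  q_8=1·11547+10504=22051
a_9=3:  p_9=3·469329+245764=1653751,  q_9=3·22051+11547=77700
fundamental: x₁=1653751, y₁=77700  (since 2734892370001 − 453·6037290000 = 1)

1653751 77700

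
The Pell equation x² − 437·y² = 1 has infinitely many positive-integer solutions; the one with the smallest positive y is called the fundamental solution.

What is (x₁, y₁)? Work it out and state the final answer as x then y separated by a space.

√437 = [20; 1,9,2,9,1,40, …], period ℓ=6 (even) → k=5
k=0  a_k=20  p_k/q_k = 20/1
k=1  a_k=1  p_k/q_k = 21/1
k=2  a_k=9  p_k/q_k = 209/10
k=3  a_k=2  p_k/q_k = 439/21
k=4  a_k=9  p_k/q_k = 4160/199
k=5  a_k=1  p_k/q_k = 4599/220
fundamental: x₁=4599, y₁=220  (since 21150801 − 437·48400 = 1)

4599 220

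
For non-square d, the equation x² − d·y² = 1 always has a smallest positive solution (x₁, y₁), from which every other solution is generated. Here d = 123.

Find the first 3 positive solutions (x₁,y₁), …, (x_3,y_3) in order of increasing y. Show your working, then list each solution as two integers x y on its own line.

122 11
29767 2684
7263026 654885

[11; 11,22] for √123; ℓ=2 ⇒ convergent index 1
a_0=11:  p_0=11·1+0=11,  q_0=11·0+1=1
a_1=11:  p_1=11·11+1=122,  q_1=11·1+0=11
fundamental: x₁=122, y₁=11  (since 14884 − 123·121 = 1)
(122+11√123)^2 = 29767 + 2684√123
(122+11√123)^3 = 7263026 + 654885√123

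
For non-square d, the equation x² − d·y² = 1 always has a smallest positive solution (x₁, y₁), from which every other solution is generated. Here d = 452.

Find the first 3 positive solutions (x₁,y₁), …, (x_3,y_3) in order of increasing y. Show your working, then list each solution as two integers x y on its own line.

1204353 56648
2900932297217 136448377488
6987493029899166849 328664025545553880

d=452: √d = [21; 3,1,5,3,10,3,5,1,3,42] (ℓ=10, even), read p_9/q_9
step 0: (21, 1)  from 21·(1,0) + (0,1)
…
step 2: (85, 4)  from 1·(64,3) + (21,1)
…
step 5: (16009, 753)  from 10·(1552,73) + (489,23)
step 6: (49579, 2332)  from 3·(16009,753) + (1552,73)
…
step 8: (313483, 14745)  from 1·(263904,12413) + (49579,2332)
step 9: (1204353, 56648)  from 3·(313483,14745) + (263904,12413)
fundamental: x₁=1204353, y₁=56648  (since 1450466148609 − 452·3208995904 = 1)
(1204353+56648√452)^2 = 2900932297217 + 136448377488√452
(1204353+56648√452)^3 = 6987493029899166849 + 328664025545553880√452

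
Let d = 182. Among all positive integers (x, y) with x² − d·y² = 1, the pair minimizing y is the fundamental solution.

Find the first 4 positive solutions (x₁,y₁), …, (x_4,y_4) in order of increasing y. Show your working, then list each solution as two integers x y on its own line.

√182 → a₀=13, period (2,26); ℓ=2 even so k=1
step 0: (13, 1)  from 13·(1,0) + (0,1)
step 1: (27, 2)  from 2·(13,1) + (1,0)
fundamental: x₁=27, y₁=2  (since 729 − 182·4 = 1)
k=2:  x_2 = 27·27+182·2·2 = 1457,  y_2 = 27·2+2·27 = 108
k=3:  x_3 = 27·1457+182·2·108 = 78651,  y_3 = 27·108+2·1457 = 5830
k=4:  x_4 = 27·78651+182·2·5830 = 4245697,  y_4 = 27·5830+2·78651 = 314712

27 2
1457 108
78651 5830
4245697 314712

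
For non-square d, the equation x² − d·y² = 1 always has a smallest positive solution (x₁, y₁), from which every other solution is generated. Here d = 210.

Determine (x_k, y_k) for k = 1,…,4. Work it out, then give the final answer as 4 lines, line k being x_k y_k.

√210 → a₀=14, period (2,28); ℓ=2 even so k=1
step 0: (14, 1)  from 14·(1,0) + (0,1)
step 1: (29, 2)  from 2·(14,1) + (1,0)
→ (29, 2).  Check: 29²=841, 210·2²=840, difference 1.
(29+2√210)^2 = 1681 + 116√210
(29+2√210)^3 = 97469 + 6726√210
(29+2√210)^4 = 5651521 + 389992√210

29 2
1681 116
97469 6726
5651521 389992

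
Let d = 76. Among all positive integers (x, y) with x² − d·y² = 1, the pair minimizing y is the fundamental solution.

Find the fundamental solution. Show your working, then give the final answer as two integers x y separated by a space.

√76 = [8; 1,2,1,1,5,4,5,1,1,2,1,16, …], period ℓ=12 (even) → k=11
step 0: (8, 1)  from 8·(1,0) + (0,1)
…
step 3: (35, 4)  from 1·(26,3) + (9,1)
…
step 10: (41488, 4759)  from 2·(16311,1871) + (8866,1017)
step 11: (57799, 6630)  from 1·(41488,4759) + (16311,1871)
fundamental: x₁=57799, y₁=6630  (since 3340724401 − 76·43956900 = 1)

57799 6630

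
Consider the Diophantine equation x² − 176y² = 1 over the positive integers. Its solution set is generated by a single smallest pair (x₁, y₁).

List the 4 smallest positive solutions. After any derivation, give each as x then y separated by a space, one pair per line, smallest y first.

199 15
79201 5970
31521799 2376045
12545596801 945659940

√176 = [13; 3,1,3,26, …], period ℓ=4 (even) → k=3
i=0: a=13 ⇒ p=13, q=1
i=1: a=3 ⇒ p=40, q=3
i=2: a=1 ⇒ p=53, q=4
i=3: a=3 ⇒ p=199, q=15
→ (199, 15).  Check: 199²=39601, 176·15²=39600, difference 1.
(x_2, y_2) = (199·199 + 176·15·15, 199·15 + 15·199) = (79201, 5970)
(x_3, y_3) = (199·79201 + 176·15·5970, 199·5970 + 15·79201) = (31521799, 2376045)
(x_4, y_4) = (199·31521799 + 176·15·2376045, 199·2376045 + 15·31521799) = (12545596801, 945659940)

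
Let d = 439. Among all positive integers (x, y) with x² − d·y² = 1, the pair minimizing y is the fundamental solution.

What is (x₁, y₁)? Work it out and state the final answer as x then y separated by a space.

d=439: √d = [20; 1,19,1,40] (ℓ=4, even), read p_3/q_3
step 0: (20, 1)  from 20·(1,0) + (0,1)
…
step 2: (419, 20)  from 19·(21,1) + (20,1)
step 3: (440, 21)  from 1·(419,20) + (21,1)
fundamental: x₁=440, y₁=21  (since 193600 − 439·441 = 1)

440 21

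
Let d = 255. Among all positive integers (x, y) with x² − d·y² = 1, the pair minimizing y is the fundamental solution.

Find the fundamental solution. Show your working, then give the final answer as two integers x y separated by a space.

√255 = [15; 1,30, …], period ℓ=2 (even) → k=1
step 0: (15, 1)  from 15·(1,0) + (0,1)
step 1: (16, 1)  from 1·(15,1) + (1,0)
fundamental: x₁=16, y₁=1  (since 256 − 255·1 = 1)

16 1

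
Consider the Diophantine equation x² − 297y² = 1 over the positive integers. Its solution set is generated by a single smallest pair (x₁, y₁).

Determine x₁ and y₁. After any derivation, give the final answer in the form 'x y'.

48599 2820

√297 = [17; 4,3,1,1,2,1,1,3,4,34, …], period ℓ=10 (even) → k=9
a_0=17:  p_0=17·1+0=17,  q_0=17·0+1=1
…
a_6=1:  p_6=1·1327+517=1844,  q_6=1·77+30=107
a_7=1:  p_7=1·1844+1327=3171,  q_7=1·107+77=184
a_8=3:  p_8=3·3171+1844=11357,  q_8=3·184+107=659
a_9=4:  p_9=4·11357+3171=48599,  q_9=4·659+184=2820
(x₁, y₁) = (48599, 2820);  48599² − 297·2820² = 1 ✓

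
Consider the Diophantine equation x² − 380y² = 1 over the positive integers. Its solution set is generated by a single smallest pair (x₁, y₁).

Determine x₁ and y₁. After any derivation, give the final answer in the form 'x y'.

39 2

√380 = [19; 2,38, …], period ℓ=2 (even) → k=1
k=0  a_k=19  p_k/q_k = 19/1
k=1  a_k=2  p_k/q_k = 39/2
fundamental: x₁=39, y₁=2  (since 1521 − 380·4 = 1)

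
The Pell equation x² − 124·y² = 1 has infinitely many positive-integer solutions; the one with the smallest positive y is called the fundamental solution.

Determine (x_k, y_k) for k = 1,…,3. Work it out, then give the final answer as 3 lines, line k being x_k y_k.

4620799 414960
42703566796801 3834893506080
394649197502177907199 35440544156001500880

d=124: √d = [11; 7,2,1,1,1,…,2,7,22] (ℓ=16, even), read p_15/q_15
step 0: (11, 1)  from 11·(1,0) + (0,1)
…
step 3: (245, 22)  from 1·(167,15) + (78,7)
step 4: (412, 37)  from 1·(245,22) + (167,15)
…
step 7: (3040, 273)  from 1·(2383,214) + (657,59)
step 8: (14543, 1306)  from 4·(3040,273) + (2383,214)
step 9: (17583, 1579)  from 1·(14543,1306) + (3040,273)
step 10: (67292, 6043)  from 3·(17583,1579) + (14543,1306)
…
step 12: (152167, 13665)  from 1·(84875,7622) + (67292,6043)
…
step 14: (626251, 56239)  from 2·(237042,21287) + (152167,13665)
step 15: (4620799, 414960)  from 7·(626251,56239) + (237042,21287)
fundamental: x₁=4620799, y₁=414960  (since 21351783398401 − 124·172191801600 = 1)
(4620799+414960√124)^2 = 42703566796801 + 3834893506080√124
(4620799+414960√124)^3 = 394649197502177907199 + 35440544156001500880√124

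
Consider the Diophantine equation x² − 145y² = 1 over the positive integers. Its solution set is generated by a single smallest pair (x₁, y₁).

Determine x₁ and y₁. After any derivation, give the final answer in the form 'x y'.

289 24

√145 → a₀=12, period (24); ℓ=1 odd so k=1
i=0: a=12 ⇒ p=12, q=1
i=1: a=24 ⇒ p=289, q=24
→ (289, 24).  Check: 289²=83521, 145·24²=83520, difference 1.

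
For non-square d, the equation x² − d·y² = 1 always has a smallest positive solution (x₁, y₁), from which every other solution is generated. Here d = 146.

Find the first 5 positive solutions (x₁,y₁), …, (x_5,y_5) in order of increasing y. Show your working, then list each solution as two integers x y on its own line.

145 12
42049 3480
12194065 1009188
3536236801 292661040
1025496478225 84870692412

√146 → a₀=12, period (12,24); ℓ=2 even so k=1
k=0  a_k=12  p_k/q_k = 12/1
k=1  a_k=12  p_k/q_k = 145/12
→ (145, 12).  Check: 145²=21025, 146·12²=21024, difference 1.
n=2: (145,12)∘(145,12) = (145·145+146·12·12, 145·12+12·145) = (42049,3480)
n=3: (42049,3480)∘(145,12) = (145·42049+146·12·3480, 145·3480+12·42049) = (12194065,1009188)
n=4: (12194065,1009188)∘(145,12) = (145·12194065+146·12·1009188, 145·1009188+12·12194065) = (3536236801,292661040)
n=5: (3536236801,292661040)∘(145,12) = (145·3536236801+146·12·292661040, 145·292661040+12·3536236801) = (1025496478225,84870692412)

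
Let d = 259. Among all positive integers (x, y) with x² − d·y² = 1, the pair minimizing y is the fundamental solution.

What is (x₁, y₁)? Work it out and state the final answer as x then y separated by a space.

d=259: √d = [16; 10,1,2,3,4,3,2,1,10,32] (ℓ=10, even), read p_9/q_9
a_0=16:  p_0=16·1+0=16,  q_0=16·0+1=1
a_1=10:  p_1=10·16+1=161,  q_1=10·1+0=10
a_2=1:  p_2=1·161+16=177,  q_2=1·10+1=11
…
a_4=3:  p_4=3·515+177=1722,  q_4=3·32+11=107
a_5=4:  p_5=4·1722+515=7403,  q_5=4·107+32=460
a_6=3:  p_6=3·7403+1722=23931,  q_6=3·460+107=1487
a_7=2:  p_7=2·23931+7403=55265,  q_7=2·1487+460=3434
a_8=1:  p_8=1·55265+23931=79196,  q_8=1·3434+1487=4921
a_9=10:  p_9=10·79196+55265=847225,  q_9=10·4921+3434=52644
(x₁, y₁) = (847225, 52644);  847225² − 259·52644² = 1 ✓

847225 52644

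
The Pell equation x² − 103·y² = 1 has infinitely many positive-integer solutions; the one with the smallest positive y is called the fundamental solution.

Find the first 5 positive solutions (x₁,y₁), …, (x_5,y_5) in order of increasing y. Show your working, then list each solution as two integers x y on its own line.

227528 22419
103537981567 10201900464
47115579739725224 4642436017523565
21440227253936863550977 2112568364380001494176
9756504053220377800313664488 961336909616663523916230291

√103 = [10; 6,1,2,1,1,9,1,1,2,1,6,20, …], period ℓ=12 (even) → k=11
a_0=10:  p_0=10·1+0=10,  q_0=10·0+1=1
a_1=6:  p_1=6·10+1=61,  q_1=6·1+0=6
a_2=1:  p_2=1·61+10=71,  q_2=1·6+1=7
…
a_4=1:  p_4=1·203+71=274,  q_4=1·20+7=27
a_5=1:  p_5=1·274+203=477,  q_5=1·27+20=47
a_6=9:  p_6=9·477+274=4567,  q_6=9·47+27=450
…
a_8=1:  p_8=1·5044+4567=9611,  q_8=1·497+450=947
a_9=2:  p_9=2·9611+5044=24266,  q_9=2·947+497=2391
a_10=1:  p_10=1·24266+9611=33877,  q_10=1·2391+947=3338
a_11=6:  p_11=6·33877+24266=227528,  q_11=6·3338+2391=22419
(x₁, y₁) = (227528, 22419);  227528² − 103·22419² = 1 ✓
n=2: (227528,22419)∘(227528,22419) = (227528·227528+103·22419·22419, 227528·22419+22419·227528) = (103537981567,10201900464)
n=3: (103537981567,10201900464)∘(227528,22419) = (227528·103537981567+103·22419·10201900464, 227528·10201900464+22419·103537981567) = (47115579739725224,4642436017523565)
n=4: (47115579739725224,4642436017523565)∘(227528,22419) = (227528·47115579739725224+103·22419·4642436017523565, 227528·4642436017523565+22419·47115579739725224) = (21440227253936863550977,2112568364380001494176)
n=5: (21440227253936863550977,2112568364380001494176)∘(227528,22419) = (227528·21440227253936863550977+103·22419·2112568364380001494176, 227528·2112568364380001494176+22419·21440227253936863550977) = (9756504053220377800313664488,961336909616663523916230291)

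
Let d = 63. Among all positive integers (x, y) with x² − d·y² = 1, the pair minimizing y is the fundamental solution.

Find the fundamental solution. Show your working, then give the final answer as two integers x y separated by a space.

[7; 1,14] for √63; ℓ=2 ⇒ convergent index 1
i=0: a=7 ⇒ p=7, q=1
i=1: a=1 ⇒ p=8, q=1
fundamental: x₁=8, y₁=1  (since 64 − 63·1 = 1)

8 1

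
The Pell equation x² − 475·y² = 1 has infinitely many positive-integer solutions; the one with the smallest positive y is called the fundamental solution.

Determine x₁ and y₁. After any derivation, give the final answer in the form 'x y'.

[21; 1,3,1,6,2,6,1,3,1,42] for √475; ℓ=10 ⇒ convergent index 9
step 0: (21, 1)  from 21·(1,0) + (0,1)
step 1: (22, 1)  from 1·(21,1) + (1,0)
…
step 6: (10287, 472)  from 6·(1591,73) + (741,34)
step 7: (11878, 545)  from 1·(10287,472) + (1591,73)
step 8: (45921, 2107)  from 3·(11878,545) + (10287,472)
step 9: (57799, 2652)  from 1·(45921,2107) + (11878,545)
(x₁, y₁) = (57799, 2652);  57799² − 475·2652² = 1 ✓

57799 2652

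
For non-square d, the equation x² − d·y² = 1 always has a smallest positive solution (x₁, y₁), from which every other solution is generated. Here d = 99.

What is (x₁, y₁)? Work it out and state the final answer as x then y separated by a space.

10 1

d=99: √d = [9; 1,18] (ℓ=2, even), read p_1/q_1
a_0=9:  p_0=9·1+0=9,  q_0=9·0+1=1
a_1=1:  p_1=1·9+1=10,  q_1=1·1+0=1
→ (10, 1).  Check: 10²=100, 99·1²=99, difference 1.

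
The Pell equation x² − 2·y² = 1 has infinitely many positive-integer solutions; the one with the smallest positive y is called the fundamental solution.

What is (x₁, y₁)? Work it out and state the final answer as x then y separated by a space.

3 2

√2 = [1; 2, …], period ℓ=1 (odd) → k=1
i=0: a=1 ⇒ p=1, q=1
i=1: a=2 ⇒ p=3, q=2
→ (3, 2).  Check: 3²=9, 2·2²=8, difference 1.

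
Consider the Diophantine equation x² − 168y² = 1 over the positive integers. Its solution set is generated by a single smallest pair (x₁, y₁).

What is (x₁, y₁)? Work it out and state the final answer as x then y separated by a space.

[12; 1,24] for √168; ℓ=2 ⇒ convergent index 1
i=0: a=12 ⇒ p=12, q=1
i=1: a=1 ⇒ p=13, q=1
(x₁, y₁) = (13, 1);  13² − 168·1² = 1 ✓

13 1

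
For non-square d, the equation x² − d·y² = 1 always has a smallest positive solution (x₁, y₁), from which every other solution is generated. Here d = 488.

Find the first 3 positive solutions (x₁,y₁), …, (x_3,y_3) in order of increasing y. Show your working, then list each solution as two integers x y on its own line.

√488 → a₀=22, period (11,44); ℓ=2 even so k=1
a_0=22:  p_0=22·1+0=22,  q_0=22·0+1=1
a_1=11:  p_1=11·22+1=243,  q_1=11·1+0=11
→ (243, 11).  Check: 243²=59049, 488·11²=59048, difference 1.
n=2: (243,11)∘(243,11) = (243·243+488·11·11, 243·11+11·243) = (118097,5346)
n=3: (118097,5346)∘(243,11) = (243·118097+488·11·5346, 243·5346+11·118097) = (57394899,2598145)

243 11
118097 5346
57394899 2598145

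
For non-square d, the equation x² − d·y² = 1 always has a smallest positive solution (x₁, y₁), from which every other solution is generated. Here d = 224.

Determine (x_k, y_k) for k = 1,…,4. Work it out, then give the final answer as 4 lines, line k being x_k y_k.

d=224: √d = [14; 1,28] (ℓ=2, even), read p_1/q_1
a_0=14:  p_0=14·1+0=14,  q_0=14·0+1=1
a_1=1:  p_1=1·14+1=15,  q_1=1·1+0=1
fundamental: x₁=15, y₁=1  (since 225 − 224·1 = 1)
(15+1√224)^2 = 449 + 30√224
(15+1√224)^3 = 13455 + 899√224
(15+1√224)^4 = 403201 + 26940√224

15 1
449 30
13455 899
403201 26940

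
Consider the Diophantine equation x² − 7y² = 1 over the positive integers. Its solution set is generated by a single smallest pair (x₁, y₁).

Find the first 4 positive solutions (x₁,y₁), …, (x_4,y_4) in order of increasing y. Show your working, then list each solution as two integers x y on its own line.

8 3
127 48
2024 765
32257 12192

d=7: √d = [2; 1,1,1,4] (ℓ=4, even), read p_3/q_3
step 0: (2, 1)  from 2·(1,0) + (0,1)
…
step 2: (5, 2)  from 1·(3,1) + (2,1)
step 3: (8, 3)  from 1·(5,2) + (3,1)
(x₁, y₁) = (8, 3);  8² − 7·3² = 1 ✓
(8+3√7)^2 = 127 + 48√7
(8+3√7)^3 = 2024 + 765√7
(8+3√7)^4 = 32257 + 12192√7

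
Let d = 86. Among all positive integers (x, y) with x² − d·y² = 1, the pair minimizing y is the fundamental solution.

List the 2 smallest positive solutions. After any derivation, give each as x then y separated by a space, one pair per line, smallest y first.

√86 → a₀=9, period (3,1,1,1,8,1,1,1,3,18); ℓ=10 even so k=9
k=0  a_k=9  p_k/q_k = 9/1
…
k=3  a_k=1  p_k/q_k = 65/7
k=4  a_k=1  p_k/q_k = 102/11
…
k=6  a_k=1  p_k/q_k = 983/106
…
k=8  a_k=1  p_k/q_k = 2847/307
k=9  a_k=3  p_k/q_k = 10405/1122
(x₁, y₁) = (10405, 1122);  10405² − 86·1122² = 1 ✓
k=2:  x_2 = 10405·10405+86·1122·1122 = 216528049,  y_2 = 10405·1122+1122·10405 = 23348820

10405 1122
216528049 23348820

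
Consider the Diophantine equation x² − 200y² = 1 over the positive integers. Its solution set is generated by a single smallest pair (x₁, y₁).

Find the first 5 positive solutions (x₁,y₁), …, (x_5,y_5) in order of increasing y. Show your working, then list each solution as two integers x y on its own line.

99 7
19601 1386
3880899 274421
768398401 54333972
152139002499 10757852035

√200 → a₀=14, period (7,28); ℓ=2 even so k=1
a_0=14:  p_0=14·1+0=14,  q_0=14·0+1=1
a_1=7:  p_1=7·14+1=99,  q_1=7·1+0=7
→ (99, 7).  Check: 99²=9801, 200·7²=9800, difference 1.
(x_2, y_2) = (99·99 + 200·7·7, 99·7 + 7·99) = (19601, 1386)
(x_3, y_3) = (99·19601 + 200·7·1386, 99·1386 + 7·19601) = (3880899, 274421)
(x_4, y_4) = (99·3880899 + 200·7·274421, 99·274421 + 7·3880899) = (768398401, 54333972)
(x_5, y_5) = (99·768398401 + 200·7·54333972, 99·54333972 + 7·768398401) = (152139002499, 10757852035)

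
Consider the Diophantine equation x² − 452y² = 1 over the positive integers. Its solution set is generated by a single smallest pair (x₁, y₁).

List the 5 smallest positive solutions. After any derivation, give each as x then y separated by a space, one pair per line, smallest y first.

1204353 56648
2900932297217 136448377488
6987493029899166849 328664025545553880
16830816386073401651890177 791655010315592455701792
40540488414026331506287881514113 1906864173276900777578095047272

√452 → a₀=21, period (3,1,5,3,10,3,5,1,3,42); ℓ=10 even so k=9
k=0  a_k=21  p_k/q_k = 21/1
k=1  a_k=3  p_k/q_k = 64/3
…
k=5  a_k=10  p_k/q_k = 16009/753
k=6  a_k=3  p_k/q_k = 49579/2332
k=7  a_k=5  p_k/q_k = 263904/12413
k=8  a_k=1  p_k/q_k = 313483/14745
k=9  a_k=3  p_k/q_k = 1204353/56648
→ (1204353, 56648).  Check: 1204353²=1450466148609, 452·56648²=1450466148608, difference 1.
k=2:  x_2 = 1204353·1204353+452·56648·56648 = 2900932297217,  y_2 = 1204353·56648+56648·1204353 = 136448377488
k=3:  x_3 = 1204353·2900932297217+452·56648·136448377488 = 6987493029899166849,  y_3 = 1204353·136448377488+56648·2900932297217 = 328664025545553880
k=4:  x_4 = 1204353·6987493029899166849+452·56648·328664025545553880 = 16830816386073401651890177,  y_4 = 1204353·328664025545553880+56648·6987493029899166849 = 791655010315592455701792
k=5:  x_5 = 1204353·16830816386073401651890177+452·56648·791655010315592455701792 = 40540488414026331506287881514113,  y_5 = 1204353·791655010315592455701792+56648·16830816386073401651890177 = 1906864173276900777578095047272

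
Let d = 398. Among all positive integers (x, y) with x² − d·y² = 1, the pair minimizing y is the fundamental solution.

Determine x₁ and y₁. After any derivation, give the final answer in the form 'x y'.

√398 = [19; 1,18,1,38, …], period ℓ=4 (even) → k=3
a_0=19:  p_0=19·1+0=19,  q_0=19·0+1=1
a_1=1:  p_1=1·19+1=20,  q_1=1·1+0=1
a_2=18:  p_2=18·20+19=379,  q_2=18·1+1=19
a_3=1:  p_3=1·379+20=399,  q_3=1·19+1=20
(x₁, y₁) = (399, 20);  399² − 398·20² = 1 ✓

399 20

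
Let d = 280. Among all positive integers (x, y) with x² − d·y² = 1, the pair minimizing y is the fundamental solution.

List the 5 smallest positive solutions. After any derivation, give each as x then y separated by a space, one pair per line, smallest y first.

251 15
126001 7530
63252251 3780045
31752504001 1897575060
15939693756251 952578900075

d=280: √d = [16; 1,2,1,2,1,32] (ℓ=6, even), read p_5/q_5
a_0=16:  p_0=16·1+0=16,  q_0=16·0+1=1
…
a_2=2:  p_2=2·17+16=50,  q_2=2·1+1=3
a_3=1:  p_3=1·50+17=67,  q_3=1·3+1=4
a_4=2:  p_4=2·67+50=184,  q_4=2·4+3=11
a_5=1:  p_5=1·184+67=251,  q_5=1·11+4=15
(x₁, y₁) = (251, 15);  251² − 280·15² = 1 ✓
n=2: (251,15)∘(251,15) = (251·251+280·15·15, 251·15+15·251) = (126001,7530)
n=3: (126001,7530)∘(251,15) = (251·126001+280·15·7530, 251·7530+15·126001) = (63252251,3780045)
n=4: (63252251,3780045)∘(251,15) = (251·63252251+280·15·3780045, 251·3780045+15·63252251) = (31752504001,1897575060)
n=5: (31752504001,1897575060)∘(251,15) = (251·31752504001+280·15·1897575060, 251·1897575060+15·31752504001) = (15939693756251,952578900075)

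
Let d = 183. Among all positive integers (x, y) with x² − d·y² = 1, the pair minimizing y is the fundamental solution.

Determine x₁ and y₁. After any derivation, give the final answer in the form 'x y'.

√183 → a₀=13, period (1,1,8,1,1,26); ℓ=6 even so k=5
i=0: a=13 ⇒ p=13, q=1
…
i=2: a=1 ⇒ p=27, q=2
…
i=4: a=1 ⇒ p=257, q=19
i=5: a=1 ⇒ p=487, q=36
→ (487, 36).  Check: 487²=237169, 183·36²=237168, difference 1.

487 36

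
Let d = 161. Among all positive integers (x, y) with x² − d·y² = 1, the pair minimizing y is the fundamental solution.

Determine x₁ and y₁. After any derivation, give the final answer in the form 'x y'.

√161 = [12; 1,2,4,1,2,1,4,2,1,24, …], period ℓ=10 (even) → k=9
a_0=12:  p_0=12·1+0=12,  q_0=12·0+1=1
…
a_6=1:  p_6=1·571+203=774,  q_6=1·45+16=61
…
a_8=2:  p_8=2·3667+774=8108,  q_8=2·289+61=639
a_9=1:  p_9=1·8108+3667=11775,  q_9=1·639+289=928
(x₁, y₁) = (11775, 928);  11775² − 161·928² = 1 ✓

11775 928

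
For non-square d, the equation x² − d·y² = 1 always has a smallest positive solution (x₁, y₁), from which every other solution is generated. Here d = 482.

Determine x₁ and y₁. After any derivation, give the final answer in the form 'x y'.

√482 = [21; 1,20,1,42, …], period ℓ=4 (even) → k=3
a_0=21:  p_0=21·1+0=21,  q_0=21·0+1=1
…
a_2=20:  p_2=20·22+21=461,  q_2=20·1+1=21
a_3=1:  p_3=1·461+22=483,  q_3=1·21+1=22
fundamental: x₁=483, y₁=22  (since 233289 − 482·484 = 1)

483 22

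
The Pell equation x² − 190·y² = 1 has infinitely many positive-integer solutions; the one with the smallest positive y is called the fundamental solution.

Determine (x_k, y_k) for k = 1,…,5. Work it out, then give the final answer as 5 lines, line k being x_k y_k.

52021 3774
5412368881 392654508
563113683064981 40852560317562
58587473808034384321 4250382080167131096
6095557949372399730460501 442218252343896093172470

√190 → a₀=13, period (1,3,1,1,1,…,3,1,26); ℓ=14 even so k=13
a_0=13:  p_0=13·1+0=13,  q_0=13·0+1=1
a_1=1:  p_1=1·13+1=14,  q_1=1·1+0=1
a_2=3:  p_2=3·14+13=55,  q_2=3·1+1=4
a_3=1:  p_3=1·55+14=69,  q_3=1·4+1=5
a_4=1:  p_4=1·69+55=124,  q_4=1·5+4=9
a_5=1:  p_5=1·124+69=193,  q_5=1·9+5=14
a_6=2:  p_6=2·193+124=510,  q_6=2·14+9=37
a_7=2:  p_7=2·510+193=1213,  q_7=2·37+14=88
a_8=2:  p_8=2·1213+510=2936,  q_8=2·88+37=213
…
a_11=1:  p_11=1·7085+4149=11234,  q_11=1·514+301=815
a_12=3:  p_12=3·11234+7085=40787,  q_12=3·815+514=2959
a_13=1:  p_13=1·40787+11234=52021,  q_13=1·2959+815=3774
fundamental: x₁=52021, y₁=3774  (since 2706184441 − 190·14243076 = 1)
(x_2, y_2) = (52021·52021 + 190·3774·3774, 52021·3774 + 3774·52021) = (5412368881, 392654508)
(x_3, y_3) = (52021·5412368881 + 190·3774·392654508, 52021·392654508 + 3774·5412368881) = (563113683064981, 40852560317562)
(x_4, y_4) = (52021·563113683064981 + 190·3774·40852560317562, 52021·40852560317562 + 3774·563113683064981) = (58587473808034384321, 4250382080167131096)
(x_5, y_5) = (52021·58587473808034384321 + 190·3774·4250382080167131096, 52021·4250382080167131096 + 3774·58587473808034384321) = (6095557949372399730460501, 442218252343896093172470)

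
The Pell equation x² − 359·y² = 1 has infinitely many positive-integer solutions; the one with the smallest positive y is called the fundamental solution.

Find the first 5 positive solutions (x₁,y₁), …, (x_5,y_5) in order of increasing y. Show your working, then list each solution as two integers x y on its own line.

d=359: √d = [18; 1,17,1,36] (ℓ=4, even), read p_3/q_3
i=0: a=18 ⇒ p=18, q=1
…
i=2: a=17 ⇒ p=341, q=18
i=3: a=1 ⇒ p=360, q=19
→ (360, 19).  Check: 360²=129600, 359·19²=129599, difference 1.
n=2: (360,19)∘(360,19) = (360·360+359·19·19, 360·19+19·360) = (259199,13680)
n=3: (259199,13680)∘(360,19) = (360·259199+359·19·13680, 360·13680+19·259199) = (186622920,9849581)
n=4: (186622920,9849581)∘(360,19) = (360·186622920+359·19·9849581, 360·9849581+19·186622920) = (134368243201,7091684640)
n=5: (134368243201,7091684640)∘(360,19) = (360·134368243201+359·19·7091684640, 360·7091684640+19·134368243201) = (96744948481800,5106003091219)

360 19
259199 13680
186622920 9849581
134368243201 7091684640
96744948481800 5106003091219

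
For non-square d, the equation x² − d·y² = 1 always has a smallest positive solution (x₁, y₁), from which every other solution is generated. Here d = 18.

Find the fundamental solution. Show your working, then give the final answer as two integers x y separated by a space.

17 4

[4; 4,8] for √18; ℓ=2 ⇒ convergent index 1
k=0  a_k=4  p_k/q_k = 4/1
k=1  a_k=4  p_k/q_k = 17/4
(x₁, y₁) = (17, 4);  17² − 18·4² = 1 ✓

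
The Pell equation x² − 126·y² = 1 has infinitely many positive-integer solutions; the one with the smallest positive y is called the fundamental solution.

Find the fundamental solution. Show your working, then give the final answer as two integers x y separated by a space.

449 40

√126 = [11; 4,2,4,22, …], period ℓ=4 (even) → k=3
step 0: (11, 1)  from 11·(1,0) + (0,1)
…
step 2: (101, 9)  from 2·(45,4) + (11,1)
step 3: (449, 40)  from 4·(101,9) + (45,4)
fundamental: x₁=449, y₁=40  (since 201601 − 126·1600 = 1)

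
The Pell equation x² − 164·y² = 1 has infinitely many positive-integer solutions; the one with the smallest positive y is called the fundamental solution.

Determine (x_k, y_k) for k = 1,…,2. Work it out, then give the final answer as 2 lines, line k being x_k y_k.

d=164: √d = [12; 1,4,6,4,1,24] (ℓ=6, even), read p_5/q_5
step 0: (12, 1)  from 12·(1,0) + (0,1)
step 1: (13, 1)  from 1·(12,1) + (1,0)
step 2: (64, 5)  from 4·(13,1) + (12,1)
step 3: (397, 31)  from 6·(64,5) + (13,1)
step 4: (1652, 129)  from 4·(397,31) + (64,5)
step 5: (2049, 160)  from 1·(1652,129) + (397,31)
(x₁, y₁) = (2049, 160);  2049² − 164·160² = 1 ✓
k=2:  x_2 = 2049·2049+164·160·160 = 8396801,  y_2 = 2049·160+160·2049 = 655680

2049 160
8396801 655680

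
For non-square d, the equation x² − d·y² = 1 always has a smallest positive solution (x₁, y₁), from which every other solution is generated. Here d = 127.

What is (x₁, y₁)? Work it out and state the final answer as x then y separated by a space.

4730624 419775

d=127: √d = [11; 3,1,2,2,7,11,7,2,2,1,3,22] (ℓ=12, even), read p_11/q_11
step 0: (11, 1)  from 11·(1,0) + (0,1)
step 1: (34, 3)  from 3·(11,1) + (1,0)
…
step 3: (124, 11)  from 2·(45,4) + (34,3)
step 4: (293, 26)  from 2·(124,11) + (45,4)
…
step 6: (24218, 2149)  from 11·(2175,193) + (293,26)
step 7: (171701, 15236)  from 7·(24218,2149) + (2175,193)
step 8: (367620, 32621)  from 2·(171701,15236) + (24218,2149)
…
step 10: (1274561, 113099)  from 1·(906941,80478) + (367620,32621)
step 11: (4730624, 419775)  from 3·(1274561,113099) + (906941,80478)
fundamental: x₁=4730624, y₁=419775  (since 22378803429376 − 127·176211050625 = 1)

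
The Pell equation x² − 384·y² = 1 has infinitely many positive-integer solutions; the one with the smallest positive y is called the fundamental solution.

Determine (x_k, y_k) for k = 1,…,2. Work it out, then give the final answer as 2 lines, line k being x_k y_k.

√384 → a₀=19, period (1,1,2,9,2,1,1,38); ℓ=8 even so k=7
step 0: (19, 1)  from 19·(1,0) + (0,1)
step 1: (20, 1)  from 1·(19,1) + (1,0)
step 2: (39, 2)  from 1·(20,1) + (19,1)
step 3: (98, 5)  from 2·(39,2) + (20,1)
…
step 5: (1940, 99)  from 2·(921,47) + (98,5)
step 6: (2861, 146)  from 1·(1940,99) + (921,47)
step 7: (4801, 245)  from 1·(2861,146) + (1940,99)
fundamental: x₁=4801, y₁=245  (since 23049601 − 384·60025 = 1)
(x_2, y_2) = (4801·4801 + 384·245·245, 4801·245 + 245·4801) = (46099201, 2352490)

4801 245
46099201 2352490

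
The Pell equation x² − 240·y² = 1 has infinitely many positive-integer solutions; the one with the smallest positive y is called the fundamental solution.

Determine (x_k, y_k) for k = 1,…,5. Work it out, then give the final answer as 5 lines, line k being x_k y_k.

31 2
1921 124
119071 7686
7380481 476408
457470751 29529610

√240 → a₀=15, period (2,30); ℓ=2 even so k=1
k=0  a_k=15  p_k/q_k = 15/1
k=1  a_k=2  p_k/q_k = 31/2
fundamental: x₁=31, y₁=2  (since 961 − 240·4 = 1)
(31+2√240)^2 = 1921 + 124√240
(31+2√240)^3 = 119071 + 7686√240
(31+2√240)^4 = 7380481 + 476408√240
(31+2√240)^5 = 457470751 + 29529610√240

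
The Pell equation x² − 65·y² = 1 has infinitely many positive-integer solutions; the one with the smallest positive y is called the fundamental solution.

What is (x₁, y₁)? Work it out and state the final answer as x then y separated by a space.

129 16

d=65: √d = [8; 16] (ℓ=1, odd), read p_1/q_1
i=0: a=8 ⇒ p=8, q=1
i=1: a=16 ⇒ p=129, q=16
(x₁, y₁) = (129, 16);  129² − 65·16² = 1 ✓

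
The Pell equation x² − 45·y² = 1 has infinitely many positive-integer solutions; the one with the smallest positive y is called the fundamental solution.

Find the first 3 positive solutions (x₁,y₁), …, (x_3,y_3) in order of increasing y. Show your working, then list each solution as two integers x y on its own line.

161 24
51841 7728
16692641 2488392

√45 → a₀=6, period (1,2,2,2,1,12); ℓ=6 even so k=5
a_0=6:  p_0=6·1+0=6,  q_0=6·0+1=1
…
a_3=2:  p_3=2·20+7=47,  q_3=2·3+1=7
a_4=2:  p_4=2·47+20=114,  q_4=2·7+3=17
a_5=1:  p_5=1·114+47=161,  q_5=1·17+7=24
(x₁, y₁) = (161, 24);  161² − 45·24² = 1 ✓
(x_2, y_2) = (161·161 + 45·24·24, 161·24 + 24·161) = (51841, 7728)
(x_3, y_3) = (161·51841 + 45·24·7728, 161·7728 + 24·51841) = (16692641, 2488392)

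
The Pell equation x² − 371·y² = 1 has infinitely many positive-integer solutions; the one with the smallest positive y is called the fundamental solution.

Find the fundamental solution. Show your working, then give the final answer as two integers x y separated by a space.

√371 → a₀=19, period (3,1,4,1,3,38); ℓ=6 even so k=5
i=0: a=19 ⇒ p=19, q=1
…
i=4: a=1 ⇒ p=443, q=23
i=5: a=3 ⇒ p=1695, q=88
→ (1695, 88).  Check: 1695²=2873025, 371·88²=2873024, difference 1.

1695 88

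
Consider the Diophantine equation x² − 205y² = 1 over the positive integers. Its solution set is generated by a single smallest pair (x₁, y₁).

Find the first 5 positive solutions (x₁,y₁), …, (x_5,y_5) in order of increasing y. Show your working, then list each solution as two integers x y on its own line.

√205 = [14; 3,6,1,4,1,6,3,28, …], period ℓ=8 (even) → k=7
a_0=14:  p_0=14·1+0=14,  q_0=14·0+1=1
…
a_6=6:  p_6=6·1847+1532=12614,  q_6=6·129+107=881
a_7=3:  p_7=3·12614+1847=39689,  q_7=3·881+129=2772
→ (39689, 2772).  Check: 39689²=1575216721, 205·2772²=1575216720, difference 1.
(39689+2772√205)^2 = 3150433441 + 220035816√205
(39689+2772√205)^3 = 250075105640009 + 17466002999676√205
(39689+2772√205)^4 = 19850461732342200961 + 1386416385888245712√205
(39689+2772√205)^5 = 1575689951139784122242249 + 110050959861571165127460√205

39689 2772
3150433441 220035816
250075105640009 17466002999676
19850461732342200961 1386416385888245712
1575689951139784122242249 110050959861571165127460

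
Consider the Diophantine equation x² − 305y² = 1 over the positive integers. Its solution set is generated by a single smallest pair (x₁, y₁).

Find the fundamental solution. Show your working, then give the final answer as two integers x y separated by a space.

d=305: √d = [17; 2,6,2,34] (ℓ=4, even), read p_3/q_3
a_0=17:  p_0=17·1+0=17,  q_0=17·0+1=1
…
a_2=6:  p_2=6·35+17=227,  q_2=6·2+1=13
a_3=2:  p_3=2·227+35=489,  q_3=2·13+2=28
(x₁, y₁) = (489, 28);  489² − 305·28² = 1 ✓

489 28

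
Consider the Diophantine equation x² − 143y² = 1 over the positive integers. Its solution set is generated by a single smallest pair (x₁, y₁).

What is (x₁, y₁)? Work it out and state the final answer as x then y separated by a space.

12 1

√143 = [11; 1,22, …], period ℓ=2 (even) → k=1
k=0  a_k=11  p_k/q_k = 11/1
k=1  a_k=1  p_k/q_k = 12/1
(x₁, y₁) = (12, 1);  12² − 143·1² = 1 ✓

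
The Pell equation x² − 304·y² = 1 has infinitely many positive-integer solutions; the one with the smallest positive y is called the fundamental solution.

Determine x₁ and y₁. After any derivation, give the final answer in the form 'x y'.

[17; 2,3,2,1,1,1,1,1,2,3,2,34] for √304; ℓ=12 ⇒ convergent index 11
step 0: (17, 1)  from 17·(1,0) + (0,1)
…
step 2: (122, 7)  from 3·(35,2) + (17,1)
…
step 5: (680, 39)  from 1·(401,23) + (279,16)
…
step 10: (25177, 1444)  from 3·(7445,427) + (2842,163)
step 11: (57799, 3315)  from 2·(25177,1444) + (7445,427)
fundamental: x₁=57799, y₁=3315  (since 3340724401 − 304·10989225 = 1)

57799 3315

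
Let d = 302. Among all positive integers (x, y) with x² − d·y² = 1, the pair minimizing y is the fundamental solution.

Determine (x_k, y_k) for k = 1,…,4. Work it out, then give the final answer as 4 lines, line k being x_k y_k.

d=302: √d = [17; 2,1,1,1,4,…,1,2,34] (ℓ=16, even), read p_15/q_15
step 0: (17, 1)  from 17·(1,0) + (0,1)
…
step 2: (52, 3)  from 1·(35,2) + (17,1)
step 3: (87, 5)  from 1·(52,3) + (35,2)
step 4: (139, 8)  from 1·(87,5) + (52,3)
step 5: (643, 37)  from 4·(139,8) + (87,5)
…
step 7: (2068, 119)  from 1·(1425,82) + (643,37)
step 8: (34513, 1986)  from 16·(2068,119) + (1425,82)
step 9: (36581, 2105)  from 1·(34513,1986) + (2068,119)
…
step 13: (1042237, 59974)  from 1·(574956,33085) + (467281,26889)
step 14: (1617193, 93059)  from 1·(1042237,59974) + (574956,33085)
step 15: (4276623, 246092)  from 2·(1617193,93059) + (1042237,59974)
→ (4276623, 246092).  Check: 4276623²=18289504284129, 302·246092²=18289504284128, difference 1.
n=2: (4276623,246092)∘(4276623,246092) = (4276623·4276623+302·246092·246092, 4276623·246092+246092·4276623) = (36579008568257,2104885414632)
n=3: (36579008568257,2104885414632)∘(4276623,246092) = (4276623·36579008568257+302·246092·2104885414632, 4276623·2104885414632+246092·36579008568257) = (312869258720405635599,18003602753159249380)
n=4: (312869258720405635599,18003602753159249380)∘(4276623,246092) = (4276623·312869258720405635599+302·246092·18003602753159249380, 4276623·18003602753159249380+246092·312869258720405635599) = (2676047735673238042056036097,153989243234046232237072848)

4276623 246092
36579008568257 2104885414632
312869258720405635599 18003602753159249380
2676047735673238042056036097 153989243234046232237072848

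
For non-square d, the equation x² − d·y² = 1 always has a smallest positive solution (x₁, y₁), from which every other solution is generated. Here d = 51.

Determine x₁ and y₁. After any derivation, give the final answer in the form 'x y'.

50 7

d=51: √d = [7; 7,14] (ℓ=2, even), read p_1/q_1
i=0: a=7 ⇒ p=7, q=1
i=1: a=7 ⇒ p=50, q=7
fundamental: x₁=50, y₁=7  (since 2500 − 51·49 = 1)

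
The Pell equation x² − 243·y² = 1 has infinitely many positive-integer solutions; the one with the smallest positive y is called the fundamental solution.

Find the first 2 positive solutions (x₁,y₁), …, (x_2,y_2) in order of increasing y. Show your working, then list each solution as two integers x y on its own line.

[15; 1,1,2,3,15,3,2,1,1,30] for √243; ℓ=10 ⇒ convergent index 9
a_0=15:  p_0=15·1+0=15,  q_0=15·0+1=1
…
a_4=3:  p_4=3·78+31=265,  q_4=3·5+2=17
a_5=15:  p_5=15·265+78=4053,  q_5=15·17+5=260
…
a_7=2:  p_7=2·12424+4053=28901,  q_7=2·797+260=1854
a_8=1:  p_8=1·28901+12424=41325,  q_8=1·1854+797=2651
a_9=1:  p_9=1·41325+28901=70226,  q_9=1·2651+1854=4505
→ (70226, 4505).  Check: 70226²=4931691076, 243·4505²=4931691075, difference 1.
k=2:  x_2 = 70226·70226+243·4505·4505 = 9863382151,  y_2 = 70226·4505+4505·70226 = 632736260

70226 4505
9863382151 632736260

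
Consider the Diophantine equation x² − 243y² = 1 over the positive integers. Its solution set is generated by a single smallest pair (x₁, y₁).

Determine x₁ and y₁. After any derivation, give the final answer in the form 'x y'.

√243 → a₀=15, period (1,1,2,3,15,3,2,1,1,30); ℓ=10 even so k=9
a_0=15:  p_0=15·1+0=15,  q_0=15·0+1=1
…
a_4=3:  p_4=3·78+31=265,  q_4=3·5+2=17
a_5=15:  p_5=15·265+78=4053,  q_5=15·17+5=260
…
a_7=2:  p_7=2·12424+4053=28901,  q_7=2·797+260=1854
a_8=1:  p_8=1·28901+12424=41325,  q_8=1·1854+797=2651
a_9=1:  p_9=1·41325+28901=70226,  q_9=1·2651+1854=4505
fundamental: x₁=70226, y₁=4505  (since 4931691076 − 243·20295025 = 1)

70226 4505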